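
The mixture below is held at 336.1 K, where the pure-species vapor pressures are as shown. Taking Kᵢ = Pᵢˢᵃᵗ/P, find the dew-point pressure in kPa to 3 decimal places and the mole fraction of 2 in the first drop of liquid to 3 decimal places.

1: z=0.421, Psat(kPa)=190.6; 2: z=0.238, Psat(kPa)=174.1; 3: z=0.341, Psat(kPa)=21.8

Pdew = 52.034 kPa, x_2 = 0.071

At the dew point ψ → 1, so Σzᵢ/Kᵢ = 1 with Kᵢ = Pᵢˢᵃᵗ/P ⇒ 1/P = Σzᵢ/Pᵢˢᵃᵗ.
1/P = 0.421/190.6 + 0.238/174.1 + 0.341/21.8 = 0.019218 ⇒ P = 52.034 kPa
xᵢ = zᵢP/Pᵢˢᵃᵗ ⇒ x_2 = 0.238·52.034/174.1 = 0.071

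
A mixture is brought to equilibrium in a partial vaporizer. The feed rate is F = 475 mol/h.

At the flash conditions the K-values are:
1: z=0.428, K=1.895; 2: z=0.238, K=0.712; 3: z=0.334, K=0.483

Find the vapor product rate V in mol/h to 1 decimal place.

V = 172.4 mol/h

Material balance + equilibrium reduce to Σ zᵢ(Kᵢ−1)/(1+ψ(Kᵢ−1)) = 0.
g(0) = ΣzᵢKᵢ − 1 = 0.142 and g(1) = 1 − Σzᵢ/Kᵢ = -0.252, so a root lies in (0, 1).
Newton–Raphson from ψ = 0.5:
  ψ = 0.500: g = -0.0483, g' = -0.353 → ψ = 0.363
Converged at ψ = 0.363.
Then V = ψ·F = 0.3630·475 = 172.4 mol/h and L = F − V = 302.6 mol/h.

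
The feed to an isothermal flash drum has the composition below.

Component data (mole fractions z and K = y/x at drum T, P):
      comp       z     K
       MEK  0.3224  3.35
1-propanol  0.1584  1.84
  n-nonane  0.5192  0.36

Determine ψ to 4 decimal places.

Iterate (Newton) starting at ψ = 0.55:
  ψ = 0.5500: g = -0.09129, g' = -0.8975 → ψ = 0.4483
  ψ = 0.4483: g = -0.00036, g' = -0.8994 → ψ = 0.4479
Converged at ψ = 0.4479.

ψ = 0.4479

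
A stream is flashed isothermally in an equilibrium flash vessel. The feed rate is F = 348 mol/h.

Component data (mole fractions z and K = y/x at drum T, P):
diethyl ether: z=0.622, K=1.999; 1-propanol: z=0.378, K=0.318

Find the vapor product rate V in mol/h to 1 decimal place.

V = 185.7 mol/h

Newton iteration, β⁰ = 0.4:
  β = 0.400: g = 0.0895, g' = -0.649 → β = 0.538
  β = 0.538: g = -0.0029, g' = -0.701 → β = 0.534
Converged at β = 0.534.
Then V = β·F = 0.5336·348 = 185.7 mol/h and L = F − V = 162.3 mol/h.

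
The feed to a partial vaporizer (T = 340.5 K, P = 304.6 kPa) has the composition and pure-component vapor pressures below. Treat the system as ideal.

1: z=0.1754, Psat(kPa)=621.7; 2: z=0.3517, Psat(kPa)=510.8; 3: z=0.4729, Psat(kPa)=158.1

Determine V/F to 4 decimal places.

Raoult's law: Kᵢ = Pᵢˢᵃᵗ/P = Pᵢˢᵃᵗ/304.6.
  K_1 = 621.7/304.6 = 2.041037, K_2 = 510.8/304.6 = 1.676953, K_3 = 158.1/304.6 = 0.519041
Rachford–Rice: g(V/F) = Σ zᵢ(Kᵢ−1)/(1+V/F(Kᵢ−1)) = 0.
Check two-phase: ΣzᵢKᵢ = 1.1932 > 1 and Σzᵢ/Kᵢ = 1.2068 > 1, so g(0) = 0.1932 > 0 and g(1) = -0.2068 < 0.
Newton iteration, V/F⁰ = 0.48:
  V/F = 0.4800: g = 0.00574, g' = -0.3612 → V/F = 0.4959
Converged at V/F = 0.4959.

V/F = 0.4959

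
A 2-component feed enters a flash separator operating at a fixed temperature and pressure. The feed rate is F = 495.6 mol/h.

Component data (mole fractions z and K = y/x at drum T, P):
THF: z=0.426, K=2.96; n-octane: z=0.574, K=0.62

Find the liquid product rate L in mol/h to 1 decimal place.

Material balance + equilibrium reduce to Σ zᵢ(Kᵢ−1)/(1+β(Kᵢ−1)) = 0.
Check two-phase: ΣzᵢKᵢ = 1.617 > 1 and Σzᵢ/Kᵢ = 1.070 > 1, so g(0) = 0.617 > 0 and g(1) = -0.070 < 0.
Binary case is linear: z₁(K₁−1)(1+β(K₂−1)) + z₂(K₂−1)(1+β(K₁−1)) = 0
⇒ β = [z₁(K₁−1)+z₂(K₂−1)] / [−(K₁−1)(K₂−1)] = 0.6168/0.7448 = 0.828
Then V = β·F = 0.8282·495.6 = 410.5 mol/h and L = F − V = 85.1 mol/h.

L = 85.1 mol/h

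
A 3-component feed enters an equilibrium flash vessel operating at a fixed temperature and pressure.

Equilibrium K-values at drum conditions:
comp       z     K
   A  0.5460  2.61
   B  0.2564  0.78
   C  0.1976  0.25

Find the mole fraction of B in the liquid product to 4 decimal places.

Material balance + equilibrium reduce to Σ zᵢ(Kᵢ−1)/(1+ψ(Kᵢ−1)) = 0.
g(0) = ΣzᵢKᵢ − 1 = 0.6745 and g(1) = 1 − Σzᵢ/Kᵢ = -0.3283, so a root lies in (0, 1).
Newton–Raphson from ψ = 0.5:
  ψ = 0.5000: g = 0.18651, g' = -0.7346 → ψ = 0.7539
  ψ = 0.7539: g = -0.01156, g' = -0.8952 → ψ = 0.7410
  ψ = 0.7410: g = -0.00013, g' = -0.8752 → ψ = 0.7408
Converged at ψ = 0.7408.
Compositions from xᵢ = zᵢ/(1+ψ(Kᵢ−1)), yᵢ = Kᵢxᵢ:
  A: x = 0.2490, y = 0.6499
  B: x = 0.3063, y = 0.2389
  C: x = 0.4447, y = 0.1112

x_B = 0.3063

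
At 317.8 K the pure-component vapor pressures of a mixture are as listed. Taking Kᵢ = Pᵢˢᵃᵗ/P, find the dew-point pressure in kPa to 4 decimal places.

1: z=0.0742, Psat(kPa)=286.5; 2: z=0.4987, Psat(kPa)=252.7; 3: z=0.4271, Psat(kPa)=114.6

Pdew = 167.8035 kPa

At the dew point ψ → 1, so Σzᵢ/Kᵢ = 1 with Kᵢ = Pᵢˢᵃᵗ/P ⇒ 1/P = Σzᵢ/Pᵢˢᵃᵗ.
1/P = 0.0742/286.5 + 0.4987/252.7 + 0.4271/114.6 = 0.0059594 ⇒ P = 167.8035 kPa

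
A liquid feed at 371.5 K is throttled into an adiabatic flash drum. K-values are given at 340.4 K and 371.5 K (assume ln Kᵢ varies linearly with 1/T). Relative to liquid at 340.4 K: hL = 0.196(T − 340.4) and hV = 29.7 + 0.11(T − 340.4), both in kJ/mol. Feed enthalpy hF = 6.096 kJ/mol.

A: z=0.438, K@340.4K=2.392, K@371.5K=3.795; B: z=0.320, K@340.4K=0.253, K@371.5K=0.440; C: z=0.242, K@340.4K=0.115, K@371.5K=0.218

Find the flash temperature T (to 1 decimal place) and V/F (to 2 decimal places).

Adiabatic flash: solve Rachford–Rice at each trial T, then check hF = ψ·hV(T) + (1−ψ)·hL(T).
  T = 340.4 K: K = (2.392, 0.253, 0.115), RR gives ψ = 0.139, H_out = 4.126 kJ/mol
  T = 371.5 K: K = (3.795, 0.440, 0.218), RR gives ψ = 0.459, H_out = 18.497 kJ/mol
  T = 355.9 K: K = (3.041, 0.337, 0.160), RR gives ψ = 0.315, H_out = 11.973 kJ/mol
  T = 348.1 K: K = (2.702, 0.293, 0.136), RR gives ψ = 0.234, H_out = 8.305 kJ/mol
  T = 344.2 K: K = (2.542, 0.272, 0.125), RR gives ψ = 0.188, H_out = 6.278 kJ/mol
  T = 342.3 K: K = (2.466, 0.262, 0.120), RR gives ψ = 0.164, H_out = 5.226 kJ/mol
Linear interpolation between T = 342.3 (H_out = 5.226) and T = 344.2 (H_out = 6.278) on hF = 6.096 gives T ≈ 343.9 K, at which ψ = 0.18.

T = 343.9 K, V/F = 0.18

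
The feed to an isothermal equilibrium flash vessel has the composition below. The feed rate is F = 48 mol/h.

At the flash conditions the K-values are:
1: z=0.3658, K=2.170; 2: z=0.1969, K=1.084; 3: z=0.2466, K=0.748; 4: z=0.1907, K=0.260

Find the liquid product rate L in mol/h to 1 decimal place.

L = 24.9 mol/h

Rachford–Rice: g(β) = Σ zᵢ(Kᵢ−1)/(1+β(Kᵢ−1)) = 0.
Feasibility: ΣzᵢKᵢ = 1.2413, Σzᵢ/Kᵢ = 1.4134 — both > 1, two phases present.
Newton iteration, β⁰ = 0.54:
  β = 0.5400: g = -0.02887, g' = -0.5000 → β = 0.4823
  β = 0.4823: g = -0.00066, g' = -0.4787 → β = 0.4809
Converged at β = 0.4809.
Then V = β·F = 0.4809·48 = 23.1 mol/h and L = F − V = 24.9 mol/h.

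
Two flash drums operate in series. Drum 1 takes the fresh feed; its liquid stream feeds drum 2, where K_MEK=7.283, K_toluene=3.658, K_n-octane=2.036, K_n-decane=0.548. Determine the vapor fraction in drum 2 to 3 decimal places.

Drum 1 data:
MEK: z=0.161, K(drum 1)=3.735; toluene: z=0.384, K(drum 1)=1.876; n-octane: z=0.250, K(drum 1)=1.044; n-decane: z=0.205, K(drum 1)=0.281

Drum 1:
Material balance + equilibrium reduce to Σ zᵢ(Kᵢ−1)/(1+ψ₁(Kᵢ−1)) = 0.
Check two-phase: ΣzᵢKᵢ = 1.640 > 1 and Σzᵢ/Kᵢ = 1.217 > 1, so g(0) = 0.640 > 0 and g(1) = -0.217 < 0.
Newton iteration, ψ₁⁰ = 0.5:
  ψ₁ = 0.500: g = 0.2006, g' = -0.616 → ψ₁ = 0.825
  ψ₁ = 0.825: g = -0.0216, g' = -0.855 → ψ₁ = 0.800
  ψ₁ = 0.800: g = -0.0006, g' = -0.808 → ψ₁ = 0.799
Converged at ψ₁ = 0.799.
Drum-1 compositions:
  MEK: x = 0.051, y = 0.189
  toluene: x = 0.226, y = 0.424
  n-octane: x = 0.242, y = 0.252
  n-decane: x = 0.482, y = 0.135
Drum-2 feed = drum-1 liquid: z₂ = (0.0505, 0.2258, 0.2415, 0.4821).
Drum 2:
Rachford–Rice: g(ψ₂) = Σ zᵢ(Kᵢ−1)/(1+ψ₂(Kᵢ−1)) = 0.
Check two-phase: ΣzᵢKᵢ = 1.950 > 1 and Σzᵢ/Kᵢ = 1.067 > 1, so g(0) = 0.950 > 0 and g(1) = -0.067 < 0.
Iterate (Newton) starting at ψ₂ = 0.5:
  ψ₂ = 0.500: g = 0.2177, g' = -0.687 → ψ₂ = 0.817
  ψ₂ = 0.817: g = 0.0312, g' = -0.535 → ψ₂ = 0.875
Converged at ψ₂ = 0.875.
  MEK: x = 0.008, y = 0.057
  toluene: x = 0.068, y = 0.248
  n-octane: x = 0.127, y = 0.258
  n-decane: x = 0.798, y = 0.437

V/F (drum 2) = 0.875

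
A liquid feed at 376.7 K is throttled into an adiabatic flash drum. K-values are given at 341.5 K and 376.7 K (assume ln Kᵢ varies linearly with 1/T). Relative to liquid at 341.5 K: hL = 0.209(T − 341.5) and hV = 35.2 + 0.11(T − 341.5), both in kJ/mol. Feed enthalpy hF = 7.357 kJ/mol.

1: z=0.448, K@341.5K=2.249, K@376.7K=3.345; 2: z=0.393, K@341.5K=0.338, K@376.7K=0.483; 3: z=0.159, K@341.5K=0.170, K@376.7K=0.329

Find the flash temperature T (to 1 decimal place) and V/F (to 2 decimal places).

T = 342.7 K, V/F = 0.20

Adiabatic flash: solve Rachford–Rice at each trial T, then check hF = ψ·hV(T) + (1−ψ)·hL(T).
  T = 341.5 K: K = (2.249, 0.338, 0.170), RR gives ψ = 0.188, H_out = 6.602 kJ/mol
  T = 376.7 K: K = (3.345, 0.483, 0.329), RR gives ψ = 0.557, H_out = 25.016 kJ/mol
  T = 359.1 K: K = (2.770, 0.408, 0.240), RR gives ψ = 0.384, H_out = 16.531 kJ/mol
  T = 350.3 K: K = (2.502, 0.372, 0.203), RR gives ψ = 0.293, H_out = 11.881 kJ/mol
  T = 345.9 K: K = (2.374, 0.355, 0.186), RR gives ψ = 0.242, H_out = 9.344 kJ/mol
  T = 343.7 K: K = (2.311, 0.346, 0.178), RR gives ψ = 0.216, H_out = 8.002 kJ/mol
Linear interpolation between T = 341.5 (H_out = 6.602) and T = 343.7 (H_out = 8.002) on hF = 7.357 gives T ≈ 342.7 K, at which ψ = 0.20.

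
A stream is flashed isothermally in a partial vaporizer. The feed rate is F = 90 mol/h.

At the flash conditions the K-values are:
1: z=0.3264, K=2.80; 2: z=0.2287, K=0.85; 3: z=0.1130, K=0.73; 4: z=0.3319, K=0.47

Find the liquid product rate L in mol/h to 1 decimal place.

Newton–Raphson from ψ = 0.5:
  ψ = 0.5000: g = -0.00247, g' = -0.4825 → ψ = 0.4949
Converged at ψ = 0.4949.
Then V = ψ·F = 0.4949·90 = 44.5 mol/h and L = F − V = 45.5 mol/h.

L = 45.5 mol/h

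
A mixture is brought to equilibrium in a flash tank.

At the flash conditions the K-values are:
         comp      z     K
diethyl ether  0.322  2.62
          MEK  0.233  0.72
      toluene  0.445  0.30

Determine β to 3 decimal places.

β = 0.154

Newton–Raphson from β = 0.5:
  β = 0.500: g = -0.2669, g' = -0.799 → β = 0.166
  β = 0.166: g = -0.0097, g' = -0.824 → β = 0.154
Converged at β = 0.154.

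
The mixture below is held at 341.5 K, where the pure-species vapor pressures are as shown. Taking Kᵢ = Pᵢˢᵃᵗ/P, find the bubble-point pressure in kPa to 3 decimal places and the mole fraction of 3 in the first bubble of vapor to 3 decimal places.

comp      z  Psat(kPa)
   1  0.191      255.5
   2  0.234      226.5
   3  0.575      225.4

At the bubble point ψ → 0, so ΣzᵢKᵢ = 1 with Kᵢ = Pᵢˢᵃᵗ/P ⇒ P = ΣzᵢPᵢˢᵃᵗ.
P = 0.191·255.5 + 0.234·226.5 + 0.575·225.4 = 231.406 kPa
yᵢ = zᵢPᵢˢᵃᵗ/P ⇒ y_3 = 0.575·225.4/231.406 = 0.560

Pbub = 231.406 kPa, y_3 = 0.560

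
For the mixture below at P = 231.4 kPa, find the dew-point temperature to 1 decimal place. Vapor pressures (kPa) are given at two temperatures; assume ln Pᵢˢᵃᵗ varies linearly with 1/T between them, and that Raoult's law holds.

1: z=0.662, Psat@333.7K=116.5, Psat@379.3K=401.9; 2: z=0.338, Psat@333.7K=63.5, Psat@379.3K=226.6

T = 366.5 K

Dew-point temperature: Σzᵢ·P/Pᵢˢᵃᵗ(T) = 1. Interpolate ln Pᵢˢᵃᵗ = aᵢ + bᵢ/T.
  T = 333.7 K: ΣzᵢP/Pᵢˢᵃᵗ = 2.5466
  T = 379.3 K: ΣzᵢP/Pᵢˢᵃᵗ = 0.7263
  T = 356.5 K: ΣzᵢP/Pᵢˢᵃᵗ = 1.3065
  T = 367.9 K: ΣzᵢP/Pᵢˢᵃᵗ = 0.9653
  T = 362.2 K: ΣzᵢP/Pᵢˢᵃᵗ = 1.1203
  T = 365.0 K: ΣzᵢP/Pᵢˢᵃᵗ = 1.0407
  T = 366.4 K: ΣzᵢP/Pᵢˢᵃᵗ = 1.0034
Interpolating between 366.4 K and 367.9 K gives T ≈ 366.5 K.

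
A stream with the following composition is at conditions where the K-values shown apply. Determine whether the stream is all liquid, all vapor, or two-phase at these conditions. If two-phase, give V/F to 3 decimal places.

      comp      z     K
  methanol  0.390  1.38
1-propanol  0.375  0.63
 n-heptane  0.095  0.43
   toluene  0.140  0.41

ΣzᵢKᵢ = 0.873; Σzᵢ/Kᵢ = 1.440.
Since ΣzᵢKᵢ < 1 the mixture is below its bubble point — single liquid phase.

all liquid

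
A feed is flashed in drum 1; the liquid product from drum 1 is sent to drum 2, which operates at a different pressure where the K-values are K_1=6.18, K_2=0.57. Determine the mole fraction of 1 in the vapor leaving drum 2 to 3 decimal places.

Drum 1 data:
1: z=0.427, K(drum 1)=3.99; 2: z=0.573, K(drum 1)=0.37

Drum 1:
Material balance + equilibrium reduce to Σ zᵢ(Kᵢ−1)/(1+ψ₁(Kᵢ−1)) = 0.
g(0) = ΣzᵢKᵢ − 1 = 0.916 and g(1) = 1 − Σzᵢ/Kᵢ = -0.656, so a root lies in (0, 1).
Binary case is linear: z₁(K₁−1)(1+ψ₁(K₂−1)) + z₂(K₂−1)(1+ψ₁(K₁−1)) = 0
⇒ ψ₁ = [z₁(K₁−1)+z₂(K₂−1)] / [−(K₁−1)(K₂−1)] = 0.9157/1.8837 = 0.486
Drum-1 compositions:
  1: x = 0.174, y = 0.694
  2: x = 0.826, y = 0.306
Drum-2 feed = drum-1 liquid: z₂ = (0.1740, 0.8260).
Drum 2:
Newton–Raphson from ψ₂ = 0.5:
  ψ₂ = 0.500: g = -0.2013, g' = -0.610 → ψ₂ = 0.170
  ψ₂ = 0.170: g = 0.0961, g' = -1.498 → ψ₂ = 0.234
  ψ₂ = 0.234: g = 0.0124, g' = -1.142 → ψ₂ = 0.245
Converged at ψ₂ = 0.245.
  1: x = 0.077, y = 0.474
  2: x = 0.923, y = 0.526

y_1 (drum 2) = 0.474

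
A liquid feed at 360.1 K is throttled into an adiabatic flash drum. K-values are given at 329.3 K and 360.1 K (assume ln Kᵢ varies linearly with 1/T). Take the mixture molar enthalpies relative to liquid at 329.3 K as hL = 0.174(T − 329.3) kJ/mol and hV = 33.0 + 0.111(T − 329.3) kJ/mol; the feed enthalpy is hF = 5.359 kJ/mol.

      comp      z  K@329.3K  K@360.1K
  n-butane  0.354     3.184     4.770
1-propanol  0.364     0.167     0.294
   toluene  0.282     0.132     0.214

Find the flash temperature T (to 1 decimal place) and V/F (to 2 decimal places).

T = 332.6 K, V/F = 0.15

Adiabatic flash: solve Rachford–Rice at each trial T, then check hF = ψ·hV(T) + (1−ψ)·hL(T).
  T = 329.3 K: K = (3.184, 0.167, 0.132), RR gives ψ = 0.122, H_out = 4.010 kJ/mol
  T = 360.1 K: K = (4.770, 0.294, 0.214), RR gives ψ = 0.306, H_out = 14.864 kJ/mol
  T = 344.7 K: K = (3.932, 0.224, 0.170), RR gives ψ = 0.222, H_out = 9.804 kJ/mol
  T = 337.0 K: K = (3.547, 0.194, 0.150), RR gives ψ = 0.175, H_out = 7.043 kJ/mol
  T = 333.1 K: K = (3.360, 0.180, 0.141), RR gives ψ = 0.149, H_out = 5.549 kJ/mol
  T = 331.2 K: K = (3.272, 0.173, 0.136), RR gives ψ = 0.136, H_out = 4.790 kJ/mol
Linear interpolation between T = 331.2 (H_out = 4.790) and T = 333.1 (H_out = 5.549) on hF = 5.359 gives T ≈ 332.6 K, at which ψ = 0.15.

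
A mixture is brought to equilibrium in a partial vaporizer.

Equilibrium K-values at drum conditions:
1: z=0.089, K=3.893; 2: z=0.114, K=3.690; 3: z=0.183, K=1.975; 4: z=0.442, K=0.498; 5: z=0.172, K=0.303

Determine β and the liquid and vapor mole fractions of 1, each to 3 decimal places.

Newton iteration, β⁰ = 0.5:
  β = 0.500: g = -0.1243, g' = -0.748 → β = 0.334
  β = 0.334: g = 0.0043, g' = -0.823 → β = 0.339
Converged at β = 0.339.
Compositions from xᵢ = zᵢ/(1+β(Kᵢ−1)), yᵢ = Kᵢxᵢ:
  1: x = 0.045, y = 0.175
  2: x = 0.060, y = 0.220
  3: x = 0.138, y = 0.272
  4: x = 0.533, y = 0.265
  5: x = 0.225, y = 0.068

β = 0.339, x_1 = 0.045, y_1 = 0.175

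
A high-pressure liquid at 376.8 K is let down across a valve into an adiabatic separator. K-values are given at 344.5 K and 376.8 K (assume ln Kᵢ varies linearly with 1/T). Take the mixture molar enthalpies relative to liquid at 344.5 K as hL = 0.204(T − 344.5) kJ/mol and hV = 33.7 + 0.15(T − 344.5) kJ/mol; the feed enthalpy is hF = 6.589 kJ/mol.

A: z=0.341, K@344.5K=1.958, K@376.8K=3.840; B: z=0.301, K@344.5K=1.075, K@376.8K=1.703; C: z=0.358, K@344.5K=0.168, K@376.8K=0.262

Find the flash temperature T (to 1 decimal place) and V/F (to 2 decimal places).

Adiabatic flash: solve Rachford–Rice at each trial T, then check hF = ψ·hV(T) + (1−ψ)·hL(T).
  T = 344.5 K: K = (1.958, 1.075, 0.168), RR gives ψ = 0.092, H_out = 3.106 kJ/mol
  T = 376.8 K: K = (3.840, 1.703, 0.262), RR gives ψ = 0.630, H_out = 26.724 kJ/mol
  T = 360.6 K: K = (2.781, 1.366, 0.212), RR gives ψ = 0.444, H_out = 17.853 kJ/mol
  T = 352.6 K: K = (2.345, 1.216, 0.189), RR gives ψ = 0.306, H_out = 11.829 kJ/mol
  T = 348.6 K: K = (2.148, 1.145, 0.179), RR gives ψ = 0.214, H_out = 7.986 kJ/mol
  T = 346.6 K: K = (2.053, 1.111, 0.173), RR gives ψ = 0.158, H_out = 5.750 kJ/mol
  T = 347.6 K: K = (2.100, 1.128, 0.176), RR gives ψ = 0.187, H_out = 6.899 kJ/mol
Linear interpolation between T = 346.6 (H_out = 5.750) and T = 347.6 (H_out = 6.899) on hF = 6.589 gives T ≈ 347.3 K, at which ψ = 0.18.

T = 347.3 K, V/F = 0.18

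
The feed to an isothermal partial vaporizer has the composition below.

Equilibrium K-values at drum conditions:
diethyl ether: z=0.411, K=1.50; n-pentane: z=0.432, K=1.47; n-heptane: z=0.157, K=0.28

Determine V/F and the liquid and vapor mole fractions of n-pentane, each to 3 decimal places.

Rachford–Rice: g(V/F) = Σ zᵢ(Kᵢ−1)/(1+V/F(Kᵢ−1)) = 0.
Check two-phase: ΣzᵢKᵢ = 1.295 > 1 and Σzᵢ/Kᵢ = 1.129 > 1, so g(0) = 0.295 > 0 and g(1) = -0.129 < 0.
Newton–Raphson from V/F = 0.5:
  V/F = 0.500: g = 0.1522, g' = -0.327 → V/F = 0.965
  V/F = 0.965: g = -0.0924, g' = -0.967 → V/F = 0.870
  V/F = 0.870: g = -0.0151, g' = -0.681 → V/F = 0.848
  V/F = 0.848: g = -0.0005, g' = -0.635 → V/F = 0.847
Converged at V/F = 0.847.
Compositions from xᵢ = zᵢ/(1+V/F(Kᵢ−1)), yᵢ = Kᵢxᵢ:
  diethyl ether: x = 0.289, y = 0.433
  n-pentane: x = 0.309, y = 0.454
  n-heptane: x = 0.402, y = 0.113

V/F = 0.847, x_n-pentane = 0.309, y_n-pentane = 0.454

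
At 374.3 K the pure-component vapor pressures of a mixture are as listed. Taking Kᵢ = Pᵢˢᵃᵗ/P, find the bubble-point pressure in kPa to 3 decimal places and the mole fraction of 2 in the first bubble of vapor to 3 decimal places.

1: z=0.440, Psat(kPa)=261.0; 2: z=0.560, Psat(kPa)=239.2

Pbub = 248.792 kPa, y_2 = 0.538

At the bubble point ψ → 0, so ΣzᵢKᵢ = 1 with Kᵢ = Pᵢˢᵃᵗ/P ⇒ P = ΣzᵢPᵢˢᵃᵗ.
P = 0.440·261.0 + 0.560·239.2 = 248.792 kPa
yᵢ = zᵢPᵢˢᵃᵗ/P ⇒ y_2 = 0.560·239.2/248.792 = 0.538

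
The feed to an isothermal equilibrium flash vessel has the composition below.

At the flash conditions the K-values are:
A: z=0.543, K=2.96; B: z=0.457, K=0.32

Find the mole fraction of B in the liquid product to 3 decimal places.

Rachford–Rice: g(ψ) = Σ zᵢ(Kᵢ−1)/(1+ψ(Kᵢ−1)) = 0.
Check two-phase: ΣzᵢKᵢ = 1.754 > 1 and Σzᵢ/Kᵢ = 1.612 > 1, so g(0) = 0.754 > 0 and g(1) = -0.612 < 0.
Binary case is linear: z₁(K₁−1)(1+ψ(K₂−1)) + z₂(K₂−1)(1+ψ(K₁−1)) = 0
⇒ ψ = [z₁(K₁−1)+z₂(K₂−1)] / [−(K₁−1)(K₂−1)] = 0.7535/1.3328 = 0.565
Compositions from xᵢ = zᵢ/(1+ψ(Kᵢ−1)), yᵢ = Kᵢxᵢ:
  A: x = 0.258, y = 0.762
  B: x = 0.742, y = 0.238

x_B = 0.742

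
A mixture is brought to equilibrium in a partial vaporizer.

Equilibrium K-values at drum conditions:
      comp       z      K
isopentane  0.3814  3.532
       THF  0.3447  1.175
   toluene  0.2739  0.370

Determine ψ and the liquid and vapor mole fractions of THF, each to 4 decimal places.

ψ = 0.8332, x_THF = 0.3008, y_THF = 0.3535

Let ψ = V/F and solve Σ zᵢ(Kᵢ−1)/(1+ψ(Kᵢ−1)) = 0.
Feasibility: ΣzᵢKᵢ = 1.8535, Σzᵢ/Kᵢ = 1.1416 — both > 1, two phases present.
Newton–Raphson from ψ = 0.68:
  ψ = 0.6800: g = 0.10683, g' = -0.6712 → ψ = 0.8392
  ψ = 0.8392: g = -0.00446, g' = -0.7478 → ψ = 0.8332
Converged at ψ = 0.8332.
Compositions from xᵢ = zᵢ/(1+ψ(Kᵢ−1)), yᵢ = Kᵢxᵢ:
  isopentane: x = 0.1227, y = 0.4332
  THF: x = 0.3008, y = 0.3535
  toluene: x = 0.5765, y = 0.2133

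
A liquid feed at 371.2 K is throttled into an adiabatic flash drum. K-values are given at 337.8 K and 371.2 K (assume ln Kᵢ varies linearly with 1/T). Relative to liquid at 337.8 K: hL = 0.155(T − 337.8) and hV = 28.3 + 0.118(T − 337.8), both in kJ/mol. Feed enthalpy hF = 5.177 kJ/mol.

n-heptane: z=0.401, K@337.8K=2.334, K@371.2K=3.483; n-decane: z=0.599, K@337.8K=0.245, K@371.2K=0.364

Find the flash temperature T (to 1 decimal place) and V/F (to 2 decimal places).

Adiabatic flash: solve Rachford–Rice at each trial T, then check hF = ψ·hV(T) + (1−ψ)·hL(T).
  T = 337.8 K: K = (2.334, 0.245), RR gives ψ = 0.082, H_out = 2.323 kJ/mol
  T = 371.2 K: K = (3.483, 0.364), RR gives ψ = 0.389, H_out = 15.712 kJ/mol
  T = 354.5 K: K = (2.878, 0.301), RR gives ψ = 0.255, H_out = 9.650 kJ/mol
  T = 346.1 K: K = (2.597, 0.272), RR gives ψ = 0.176, H_out = 6.210 kJ/mol
  T = 342.0 K: K = (2.465, 0.259), RR gives ψ = 0.132, H_out = 4.367 kJ/mol
  T = 344.1 K: K = (2.532, 0.266), RR gives ψ = 0.155, H_out = 5.327 kJ/mol
Linear interpolation between T = 342.0 (H_out = 4.367) and T = 344.1 (H_out = 5.327) on hF = 5.177 gives T ≈ 343.8 K, at which ψ = 0.15.

T = 343.8 K, V/F = 0.15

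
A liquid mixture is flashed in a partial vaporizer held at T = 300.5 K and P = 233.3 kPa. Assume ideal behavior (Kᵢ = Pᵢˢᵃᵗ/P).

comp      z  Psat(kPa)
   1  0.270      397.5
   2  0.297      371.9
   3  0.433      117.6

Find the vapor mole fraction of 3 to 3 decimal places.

Raoult's law: Kᵢ = Pᵢˢᵃᵗ/P = Pᵢˢᵃᵗ/233.3.
  K_1 = 397.5/233.3 = 1.70381, K_2 = 371.9/233.3 = 1.59408, K_3 = 117.6/233.3 = 0.50407
Material balance + equilibrium reduce to Σ zᵢ(Kᵢ−1)/(1+β(Kᵢ−1)) = 0.
Check two-phase: ΣzᵢKᵢ = 1.152 > 1 and Σzᵢ/Kᵢ = 1.204 > 1, so g(0) = 0.152 > 0 and g(1) = -0.204 < 0.
Iterate (Newton) starting at β = 0.5:
  β = 0.500: g = -0.0089, g' = -0.324 → β = 0.472
Converged at β = 0.472.
Compositions from xᵢ = zᵢ/(1+β(Kᵢ−1)), yᵢ = Kᵢxᵢ:
  1: x = 0.203, y = 0.345
  2: x = 0.232, y = 0.370
  3: x = 0.565, y = 0.285

y_3 = 0.285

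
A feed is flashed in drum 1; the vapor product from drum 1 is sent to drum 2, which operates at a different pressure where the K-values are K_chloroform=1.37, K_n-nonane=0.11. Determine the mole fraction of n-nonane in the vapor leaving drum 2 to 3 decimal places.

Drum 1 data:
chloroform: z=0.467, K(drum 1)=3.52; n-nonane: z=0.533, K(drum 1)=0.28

Drum 1:
Let ψ₁ = V/F and solve Σ zᵢ(Kᵢ−1)/(1+ψ₁(Kᵢ−1)) = 0.
Feasibility: ΣzᵢKᵢ = 1.793, Σzᵢ/Kᵢ = 2.036 — both > 1, two phases present.
Binary case is linear: z₁(K₁−1)(1+ψ₁(K₂−1)) + z₂(K₂−1)(1+ψ₁(K₁−1)) = 0
⇒ ψ₁ = [z₁(K₁−1)+z₂(K₂−1)] / [−(K₁−1)(K₂−1)] = 0.7931/1.8144 = 0.437
Drum-1 compositions:
  chloroform: x = 0.222, y = 0.782
  n-nonane: x = 0.778, y = 0.218
Drum-2 feed = drum-1 vapor: z₂ = (0.7822, 0.2178).
Drum 2:
Let ψ₂ = V/F and solve Σ zᵢ(Kᵢ−1)/(1+ψ₂(Kᵢ−1)) = 0.
g(0) = ΣzᵢKᵢ − 1 = 0.096 and g(1) = 1 − Σzᵢ/Kᵢ = -1.551, so a root lies in (0, 1).
Iterate (Newton) starting at ψ₂ = 0.65:
  ψ₂ = 0.650: g = -0.2265, g' = -1.041 → ψ₂ = 0.432
  ψ₂ = 0.432: g = -0.0655, g' = -0.535 → ψ₂ = 0.310
  ψ₂ = 0.310: g = -0.0080, g' = -0.415 → ψ₂ = 0.291
  ψ₂ = 0.291: g = -0.0001, g' = -0.401 → ψ₂ = 0.290
Converged at ψ₂ = 0.290.
  chloroform: x = 0.706, y = 0.968
  n-nonane: x = 0.294, y = 0.032

y_n-nonane (drum 2) = 0.032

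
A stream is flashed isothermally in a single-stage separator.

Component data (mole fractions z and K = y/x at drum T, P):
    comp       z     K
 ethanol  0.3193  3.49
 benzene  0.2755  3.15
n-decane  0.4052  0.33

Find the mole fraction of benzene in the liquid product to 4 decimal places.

Rachford–Rice: g(V/F) = Σ zᵢ(Kᵢ−1)/(1+V/F(Kᵢ−1)) = 0.
Feasibility: ΣzᵢKᵢ = 2.1159, Σzᵢ/Kᵢ = 1.4068 — both > 1, two phases present.
Newton iteration, V/F⁰ = 0.5:
  V/F = 0.5000: g = 0.23136, g' = -1.0999 → V/F = 0.7103
  V/F = 0.7103: g = 0.00350, g' = -1.1199 → V/F = 0.7135
Converged at V/F = 0.7135.
Compositions from xᵢ = zᵢ/(1+V/F(Kᵢ−1)), yᵢ = Kᵢxᵢ:
  ethanol: x = 0.1150, y = 0.4013
  benzene: x = 0.1087, y = 0.3425
  n-decane: x = 0.7763, y = 0.2562

x_benzene = 0.1087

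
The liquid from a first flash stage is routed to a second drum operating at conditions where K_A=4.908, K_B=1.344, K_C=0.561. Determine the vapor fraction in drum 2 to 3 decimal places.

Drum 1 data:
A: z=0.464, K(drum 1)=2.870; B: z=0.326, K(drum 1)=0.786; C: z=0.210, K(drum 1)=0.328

V/F (drum 2) = 0.815

Drum 1:
Let ψ₁ = V/F and solve Σ zᵢ(Kᵢ−1)/(1+ψ₁(Kᵢ−1)) = 0.
g(0) = ΣzᵢKᵢ − 1 = 0.657 and g(1) = 1 − Σzᵢ/Kᵢ = -0.217, so a root lies in (0, 1).
Iterate (Newton) starting at ψ₁ = 0.5:
  ψ₁ = 0.500: g = 0.1578, g' = -0.667 → ψ₁ = 0.736
  ψ₁ = 0.736: g = 0.0028, g' = -0.680 → ψ₁ = 0.741
Converged at ψ₁ = 0.741.
Drum-1 compositions:
  A: x = 0.195, y = 0.558
  B: x = 0.387, y = 0.304
  C: x = 0.418, y = 0.137
Drum-2 feed = drum-1 liquid: z₂ = (0.1946, 0.3874, 0.4180).
Drum 2:
Material balance + equilibrium reduce to Σ zᵢ(Kᵢ−1)/(1+ψ₂(Kᵢ−1)) = 0.
Check two-phase: ΣzᵢKᵢ = 1.710 > 1 and Σzᵢ/Kᵢ = 1.073 > 1, so g(0) = 0.710 > 0 and g(1) = -0.073 < 0.
Newton iteration, ψ₂⁰ = 0.5:
  ψ₂ = 0.500: g = 0.1360, g' = -0.506 → ψ₂ = 0.769
  ψ₂ = 0.769: g = 0.0183, g' = -0.398 → ψ₂ = 0.815
Converged at ψ₂ = 0.815.
  A: x = 0.046, y = 0.228
  B: x = 0.303, y = 0.407
  C: x = 0.651, y = 0.365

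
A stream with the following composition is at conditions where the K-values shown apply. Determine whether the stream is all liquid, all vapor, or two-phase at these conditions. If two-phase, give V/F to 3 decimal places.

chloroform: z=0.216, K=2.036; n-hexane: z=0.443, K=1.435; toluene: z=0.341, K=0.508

ΣzᵢKᵢ = 1.249; Σzᵢ/Kᵢ = 1.086.
Both exceed 1, so a two-phase solution exists.
Let ψ = V/F and solve Σ zᵢ(Kᵢ−1)/(1+ψ(Kᵢ−1)) = 0.
Newton iteration, ψ⁰ = 0.57:
  ψ = 0.570: g = 0.0620, g' = -0.305 → ψ = 0.773
  ψ = 0.773: g = -0.0023, g' = -0.333 → ψ = 0.766
Converged at ψ = 0.766.

two-phase, V/F = 0.766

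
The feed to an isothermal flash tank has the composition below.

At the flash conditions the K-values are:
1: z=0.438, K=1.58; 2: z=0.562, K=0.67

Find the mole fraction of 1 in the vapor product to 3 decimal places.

Binary case is linear: z₁(K₁−1)(1+V/F(K₂−1)) + z₂(K₂−1)(1+V/F(K₁−1)) = 0
⇒ V/F = [z₁(K₁−1)+z₂(K₂−1)] / [−(K₁−1)(K₂−1)] = 0.0686/0.1914 = 0.358
Compositions from xᵢ = zᵢ/(1+V/F(Kᵢ−1)), yᵢ = Kᵢxᵢ:
  1: x = 0.363, y = 0.573
  2: x = 0.637, y = 0.427

y_1 = 0.573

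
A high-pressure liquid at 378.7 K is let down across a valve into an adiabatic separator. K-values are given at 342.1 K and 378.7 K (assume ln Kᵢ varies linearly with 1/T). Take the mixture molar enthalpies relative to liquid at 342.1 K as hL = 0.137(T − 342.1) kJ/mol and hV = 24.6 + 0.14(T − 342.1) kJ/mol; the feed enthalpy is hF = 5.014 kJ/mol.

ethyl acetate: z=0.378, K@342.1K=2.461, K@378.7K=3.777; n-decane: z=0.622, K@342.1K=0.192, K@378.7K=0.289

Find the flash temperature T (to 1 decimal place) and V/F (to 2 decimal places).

Adiabatic flash: solve Rachford–Rice at each trial T, then check hF = ψ·hV(T) + (1−ψ)·hL(T).
  T = 342.1 K: K = (2.461, 0.192), RR gives ψ = 0.042, H_out = 1.035 kJ/mol
  T = 378.7 K: K = (3.777, 0.289), RR gives ψ = 0.308, H_out = 12.616 kJ/mol
  T = 360.4 K: K = (3.082, 0.238), RR gives ψ = 0.197, H_out = 7.373 kJ/mol
  T = 351.2 K: K = (2.761, 0.214), RR gives ψ = 0.128, H_out = 4.393 kJ/mol
  T = 355.8 K: K = (2.919, 0.226), RR gives ψ = 0.164, H_out = 5.924 kJ/mol
  T = 353.5 K: K = (2.839, 0.220), RR gives ψ = 0.146, H_out = 5.170 kJ/mol
Linear interpolation between T = 351.2 (H_out = 4.393) and T = 353.5 (H_out = 5.170) on hF = 5.014 gives T ≈ 353.0 K, at which ψ = 0.14.

T = 353.0 K, V/F = 0.14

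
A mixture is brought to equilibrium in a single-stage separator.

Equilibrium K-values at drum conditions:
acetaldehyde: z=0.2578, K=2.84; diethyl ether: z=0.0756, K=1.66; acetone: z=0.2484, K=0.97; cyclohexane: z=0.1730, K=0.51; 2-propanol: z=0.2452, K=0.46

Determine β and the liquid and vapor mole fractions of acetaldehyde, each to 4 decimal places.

β = 0.4643, x_acetaldehyde = 0.1390, y_acetaldehyde = 0.3948

Rachford–Rice: g(β) = Σ zᵢ(Kᵢ−1)/(1+β(Kᵢ−1)) = 0.
Feasibility: ΣzᵢKᵢ = 1.2996, Σzᵢ/Kᵢ = 1.2647 — both > 1, two phases present.
Newton–Raphson from β = 0.56:
  β = 0.5600: g = -0.04416, g' = -0.4553 → β = 0.4630
  β = 0.4630: g = 0.00060, g' = -0.4706 → β = 0.4643
Converged at β = 0.4643.
Compositions from xᵢ = zᵢ/(1+β(Kᵢ−1)), yᵢ = Kᵢxᵢ:
  acetaldehyde: x = 0.1390, y = 0.3948
  diethyl ether: x = 0.0579, y = 0.0961
  acetone: x = 0.2519, y = 0.2444
  cyclohexane: x = 0.2239, y = 0.1142
  2-propanol: x = 0.3272, y = 0.1505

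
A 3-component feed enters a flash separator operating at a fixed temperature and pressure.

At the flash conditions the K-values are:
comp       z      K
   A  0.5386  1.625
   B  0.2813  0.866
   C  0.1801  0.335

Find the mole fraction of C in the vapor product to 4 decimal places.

Rachford–Rice: g(ψ) = Σ zᵢ(Kᵢ−1)/(1+ψ(Kᵢ−1)) = 0.
Check two-phase: ΣzᵢKᵢ = 1.1792 > 1 and Σzᵢ/Kᵢ = 1.1939 > 1, so g(0) = 0.1792 > 0 and g(1) = -0.1939 < 0.
Newton–Raphson from ψ = 0.5:
  ψ = 0.5000: g = 0.03665, g' = -0.3067 → ψ = 0.6195
  ψ = 0.6195: g = -0.00211, g' = -0.3457 → ψ = 0.6134
Converged at ψ = 0.6134.
Compositions from xᵢ = zᵢ/(1+ψ(Kᵢ−1)), yᵢ = Kᵢxᵢ:
  A: x = 0.3893, y = 0.6327
  B: x = 0.3065, y = 0.2654
  C: x = 0.3042, y = 0.1019

y_C = 0.1019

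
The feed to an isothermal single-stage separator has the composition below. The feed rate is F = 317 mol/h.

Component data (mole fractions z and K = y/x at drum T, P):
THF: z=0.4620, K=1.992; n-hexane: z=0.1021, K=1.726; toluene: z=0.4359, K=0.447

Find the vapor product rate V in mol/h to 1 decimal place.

Material balance + equilibrium reduce to Σ zᵢ(Kᵢ−1)/(1+ψ(Kᵢ−1)) = 0.
Check two-phase: ΣzᵢKᵢ = 1.2914 > 1 and Σzᵢ/Kᵢ = 1.2662 > 1, so g(0) = 0.2914 > 0 and g(1) = -0.2662 < 0.
Iterate (Newton) starting at ψ = 0.5:
  ψ = 0.5000: g = 0.02756, g' = -0.4868 → ψ = 0.5566
  ψ = 0.5566: g = -0.00019, g' = -0.4942 → ψ = 0.5562
Converged at ψ = 0.5562.
Then V = ψ·F = 0.5562·317 = 176.3 mol/h and L = F − V = 140.7 mol/h.

V = 176.3 mol/h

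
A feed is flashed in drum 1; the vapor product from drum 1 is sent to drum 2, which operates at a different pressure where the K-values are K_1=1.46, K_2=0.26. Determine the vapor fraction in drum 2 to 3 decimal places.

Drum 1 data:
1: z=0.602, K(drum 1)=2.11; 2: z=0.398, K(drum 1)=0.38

V/F (drum 2) = 0.492

Drum 1:
Binary case is linear: z₁(K₁−1)(1+ψ₁(K₂−1)) + z₂(K₂−1)(1+ψ₁(K₁−1)) = 0
⇒ ψ₁ = [z₁(K₁−1)+z₂(K₂−1)] / [−(K₁−1)(K₂−1)] = 0.4215/0.6882 = 0.612
Drum-1 compositions:
  1: x = 0.358, y = 0.756
  2: x = 0.642, y = 0.244
Drum-2 feed = drum-1 vapor: z₂ = (0.7562, 0.2438).
Drum 2:
Newton iteration, ψ₂⁰ = 0.5:
  ψ₂ = 0.500: g = -0.0036, g' = -0.442 → ψ₂ = 0.492
Converged at ψ₂ = 0.492.
  1: x = 0.617, y = 0.900
  2: x = 0.383, y = 0.100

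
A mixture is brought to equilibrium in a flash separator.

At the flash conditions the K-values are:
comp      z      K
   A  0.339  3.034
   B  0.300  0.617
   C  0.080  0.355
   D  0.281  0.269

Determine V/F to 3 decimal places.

Newton–Raphson from V/F = 0.5:
  V/F = 0.500: g = -0.2002, g' = -0.858 → V/F = 0.267
  V/F = 0.267: g = 0.0017, g' = -0.924 → V/F = 0.268
Converged at V/F = 0.268.

V/F = 0.268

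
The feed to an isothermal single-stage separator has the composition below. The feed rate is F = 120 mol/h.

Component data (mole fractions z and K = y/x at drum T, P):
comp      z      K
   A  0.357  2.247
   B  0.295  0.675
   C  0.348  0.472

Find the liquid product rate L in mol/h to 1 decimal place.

L = 84.1 mol/h

Iterate (Newton) starting at β = 0.61:
  β = 0.610: g = -0.1378, g' = -0.439 → β = 0.296
  β = 0.296: g = 0.0013, g' = -0.471 → β = 0.299
Converged at β = 0.299.
Then V = β·F = 0.2988·120 = 35.9 mol/h and L = F − V = 84.1 mol/h.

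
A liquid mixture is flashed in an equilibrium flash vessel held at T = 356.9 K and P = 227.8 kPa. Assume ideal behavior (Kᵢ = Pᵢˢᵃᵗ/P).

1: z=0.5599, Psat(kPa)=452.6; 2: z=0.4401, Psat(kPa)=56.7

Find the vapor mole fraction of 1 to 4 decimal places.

Raoult's law: Kᵢ = Pᵢˢᵃᵗ/P = Pᵢˢᵃᵗ/227.8.
  K_1 = 452.6/227.8 = 1.986831, K_2 = 56.7/227.8 = 0.248903
Let ψ = V/F and solve Σ zᵢ(Kᵢ−1)/(1+ψ(Kᵢ−1)) = 0.
g(0) = ΣzᵢKᵢ − 1 = 0.2220 and g(1) = 1 − Σzᵢ/Kᵢ = -1.0500, so a root lies in (0, 1).
Binary case is linear: z₁(K₁−1)(1+ψ(K₂−1)) + z₂(K₂−1)(1+ψ(K₁−1)) = 0
⇒ ψ = [z₁(K₁−1)+z₂(K₂−1)] / [−(K₁−1)(K₂−1)] = 0.22197/0.74121 = 0.2995
Compositions from xᵢ = zᵢ/(1+ψ(Kᵢ−1)), yᵢ = Kᵢxᵢ:
  1: x = 0.4322, y = 0.8587
  2: x = 0.5678, y = 0.1413

y_1 = 0.8587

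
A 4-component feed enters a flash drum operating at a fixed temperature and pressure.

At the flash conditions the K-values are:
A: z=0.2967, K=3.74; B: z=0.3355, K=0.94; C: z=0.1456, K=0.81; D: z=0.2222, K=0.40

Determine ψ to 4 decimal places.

Rachford–Rice: g(ψ) = Σ zᵢ(Kᵢ−1)/(1+ψ(Kᵢ−1)) = 0.
g(0) = ΣzᵢKᵢ − 1 = 0.6318 and g(1) = 1 − Σzᵢ/Kᵢ = -0.1715, so a root lies in (0, 1).
Newton–Raphson from ψ = 0.32:
  ψ = 0.3200: g = 0.21818, g' = -0.7621 → ψ = 0.6063
  ψ = 0.6063: g = 0.04378, g' = -0.5202 → ψ = 0.6905
  ψ = 0.6905: g = 0.00067, g' = -0.5078 → ψ = 0.6918
Converged at ψ = 0.6918.

ψ = 0.6918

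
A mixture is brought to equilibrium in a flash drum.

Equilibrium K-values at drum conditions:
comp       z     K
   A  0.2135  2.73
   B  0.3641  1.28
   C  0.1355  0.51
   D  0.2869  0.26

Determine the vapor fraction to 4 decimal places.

ψ = 0.2777

Material balance + equilibrium reduce to Σ zᵢ(Kᵢ−1)/(1+ψ(Kᵢ−1)) = 0.
Check two-phase: ΣzᵢKᵢ = 1.1926 > 1 and Σzᵢ/Kᵢ = 1.7318 > 1, so g(0) = 0.1926 > 0 and g(1) = -0.7318 < 0.
Iterate (Newton) starting at ψ = 0.35:
  ψ = 0.3500: g = -0.04375, g' = -0.6051 → ψ = 0.2777
Converged at ψ = 0.2777.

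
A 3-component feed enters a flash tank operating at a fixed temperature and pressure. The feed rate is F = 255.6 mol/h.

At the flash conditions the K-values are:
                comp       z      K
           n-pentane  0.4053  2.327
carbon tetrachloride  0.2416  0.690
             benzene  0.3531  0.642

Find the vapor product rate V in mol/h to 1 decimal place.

Rachford–Rice: g(ψ) = Σ zᵢ(Kᵢ−1)/(1+ψ(Kᵢ−1)) = 0.
g(0) = ΣzᵢKᵢ − 1 = 0.3365 and g(1) = 1 − Σzᵢ/Kᵢ = -0.0743, so a root lies in (0, 1).
Iterate (Newton) starting at ψ = 0.39:
  ψ = 0.3900: g = 0.12229, g' = -0.4011 → ψ = 0.6949
  ψ = 0.6949: g = 0.01608, g' = -0.3111 → ψ = 0.7466
  ψ = 0.7466: g = 0.00020, g' = -0.3037 → ψ = 0.7472
Converged at ψ = 0.7472.
Then V = ψ·F = 0.7472·255.6 = 191.0 mol/h and L = F − V = 64.6 mol/h.

V = 191.0 mol/h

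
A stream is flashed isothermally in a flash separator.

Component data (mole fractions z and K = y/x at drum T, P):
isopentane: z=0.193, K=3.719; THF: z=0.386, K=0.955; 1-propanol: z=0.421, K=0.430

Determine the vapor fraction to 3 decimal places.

ψ = 0.272

Material balance + equilibrium reduce to Σ zᵢ(Kᵢ−1)/(1+ψ(Kᵢ−1)) = 0.
Check two-phase: ΣzᵢKᵢ = 1.267 > 1 and Σzᵢ/Kᵢ = 1.435 > 1, so g(0) = 0.267 > 0 and g(1) = -0.435 < 0.
Newton–Raphson from ψ = 0.5:
  ψ = 0.500: g = -0.1310, g' = -0.525 → ψ = 0.250
  ψ = 0.250: g = 0.0148, g' = -0.692 → ψ = 0.272
Converged at ψ = 0.272.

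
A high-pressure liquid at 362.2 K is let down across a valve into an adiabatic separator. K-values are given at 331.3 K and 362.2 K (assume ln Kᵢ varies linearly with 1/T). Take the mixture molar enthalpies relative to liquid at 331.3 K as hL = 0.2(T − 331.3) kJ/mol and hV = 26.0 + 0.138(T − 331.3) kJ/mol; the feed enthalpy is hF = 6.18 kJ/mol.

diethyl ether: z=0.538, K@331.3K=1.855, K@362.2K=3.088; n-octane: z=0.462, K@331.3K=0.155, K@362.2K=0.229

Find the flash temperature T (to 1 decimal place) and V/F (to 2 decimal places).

T = 336.6 K, V/F = 0.20

Adiabatic flash: solve Rachford–Rice at each trial T, then check hF = ψ·hV(T) + (1−ψ)·hL(T).
  T = 331.3 K: K = (1.855, 0.155), RR gives ψ = 0.096, H_out = 2.505 kJ/mol
  T = 362.2 K: K = (3.088, 0.229), RR gives ψ = 0.477, H_out = 17.657 kJ/mol
  T = 346.8 K: K = (2.423, 0.190), RR gives ψ = 0.340, H_out = 11.603 kJ/mol
  T = 339.1 K: K = (2.128, 0.172), RR gives ψ = 0.240, H_out = 7.695 kJ/mol
  T = 335.2 K: K = (1.989, 0.163), RR gives ψ = 0.176, H_out = 5.308 kJ/mol
  T = 337.1 K: K = (2.056, 0.168), RR gives ψ = 0.209, H_out = 6.514 kJ/mol
Linear interpolation between T = 335.2 (H_out = 5.308) and T = 337.1 (H_out = 6.514) on hF = 6.18 gives T ≈ 336.6 K, at which ψ = 0.20.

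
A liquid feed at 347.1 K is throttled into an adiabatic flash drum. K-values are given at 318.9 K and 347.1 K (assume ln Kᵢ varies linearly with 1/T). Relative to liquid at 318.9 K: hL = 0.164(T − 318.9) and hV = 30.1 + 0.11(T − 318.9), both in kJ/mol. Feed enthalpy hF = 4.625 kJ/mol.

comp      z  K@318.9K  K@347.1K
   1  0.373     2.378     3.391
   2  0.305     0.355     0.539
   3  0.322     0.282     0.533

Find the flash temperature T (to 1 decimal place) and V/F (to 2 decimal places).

T = 321.9 K, V/F = 0.14

Adiabatic flash: solve Rachford–Rice at each trial T, then check hF = ψ·hV(T) + (1−ψ)·hL(T).
  T = 318.9 K: K = (2.378, 0.355, 0.282), RR gives ψ = 0.091, H_out = 2.752 kJ/mol
  T = 347.1 K: K = (3.391, 0.539, 0.533), RR gives ψ = 0.541, H_out = 20.099 kJ/mol
  T = 333.0 K: K = (2.861, 0.441, 0.393), RR gives ψ = 0.302, H_out = 11.175 kJ/mol
  T = 325.9 K: K = (2.612, 0.396, 0.334), RR gives ψ = 0.197, H_out = 7.018 kJ/mol
  T = 322.4 K: K = (2.493, 0.375, 0.307), RR gives ψ = 0.145, H_out = 4.923 kJ/mol
  T = 320.6 K: K = (2.434, 0.365, 0.294), RR gives ψ = 0.118, H_out = 3.818 kJ/mol
Linear interpolation between T = 320.6 (H_out = 3.818) and T = 322.4 (H_out = 4.923) on hF = 4.625 gives T ≈ 321.9 K, at which ψ = 0.14.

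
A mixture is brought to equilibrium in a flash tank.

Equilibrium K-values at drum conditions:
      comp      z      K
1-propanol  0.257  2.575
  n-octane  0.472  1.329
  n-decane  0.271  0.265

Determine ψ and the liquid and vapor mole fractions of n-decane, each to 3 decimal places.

Material balance + equilibrium reduce to Σ zᵢ(Kᵢ−1)/(1+ψ(Kᵢ−1)) = 0.
Feasibility: ΣzᵢKᵢ = 1.361, Σzᵢ/Kᵢ = 1.478 — both > 1, two phases present.
Newton–Raphson from ψ = 0.47:
  ψ = 0.470: g = 0.0628, g' = -0.591 → ψ = 0.576
  ψ = 0.576: g = -0.0028, g' = -0.652 → ψ = 0.572
Converged at ψ = 0.572.
Compositions from xᵢ = zᵢ/(1+ψ(Kᵢ−1)), yᵢ = Kᵢxᵢ:
  1-propanol: x = 0.135, y = 0.348
  n-octane: x = 0.397, y = 0.528
  n-decane: x = 0.468, y = 0.124

ψ = 0.572, x_n-decane = 0.468, y_n-decane = 0.124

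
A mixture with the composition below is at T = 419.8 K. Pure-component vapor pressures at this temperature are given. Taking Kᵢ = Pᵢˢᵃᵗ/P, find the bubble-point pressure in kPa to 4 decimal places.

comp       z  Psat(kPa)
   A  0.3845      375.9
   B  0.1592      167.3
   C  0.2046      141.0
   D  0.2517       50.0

At the bubble point ψ → 0, so ΣzᵢKᵢ = 1 with Kᵢ = Pᵢˢᵃᵗ/P ⇒ P = ΣzᵢPᵢˢᵃᵗ.
P = 0.3845·375.9 + 0.1592·167.3 + 0.2046·141.0 + 0.2517·50.0 = 212.6013 kPa

Pbub = 212.6013 kPa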